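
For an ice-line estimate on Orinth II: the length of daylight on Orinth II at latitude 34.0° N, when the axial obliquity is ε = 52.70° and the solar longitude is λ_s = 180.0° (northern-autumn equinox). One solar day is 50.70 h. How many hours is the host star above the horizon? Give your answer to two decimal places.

25.35 h

Solar declination: sin δ = sin ε · sin λ_s = sin 52.70° × sin 180.0° = 0.00000, so δ = +0.000°.
cos H₀ = −tan φ · tan δ = −tan(+34.0°) × tan(+0.000°) = -0.0000, so H₀ = 1.5708 rad = 90.00°.
Daylight = 2H₀/(2π) × 50.70 h = (1.5708/π) × 50.70 = 25.35 h.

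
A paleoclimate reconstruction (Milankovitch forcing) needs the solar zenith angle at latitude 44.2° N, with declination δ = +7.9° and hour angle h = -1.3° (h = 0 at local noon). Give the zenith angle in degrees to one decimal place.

cos θ_z = sin φ sin δ + cos φ cos δ cos h = 0.095822 + 0.709924 = 0.805746.
θ_z = arccos(0.805746) = 36.3°.

θ_z = 36.3°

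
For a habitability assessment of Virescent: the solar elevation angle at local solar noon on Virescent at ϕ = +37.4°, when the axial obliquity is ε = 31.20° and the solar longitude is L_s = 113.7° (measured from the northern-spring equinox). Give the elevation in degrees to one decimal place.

80.9°

Solar declination: sin δ = sin ε · sin L_s = sin 31.20° × sin 113.7° = 0.47434, so δ = +28.316°.
At local noon the hour angle is zero, so the zenith angle equals |ϕ − δ| = |+37.4° − (+28.316°)| = 9.084°.
Elevation = 90° − 9.084° = 80.9°.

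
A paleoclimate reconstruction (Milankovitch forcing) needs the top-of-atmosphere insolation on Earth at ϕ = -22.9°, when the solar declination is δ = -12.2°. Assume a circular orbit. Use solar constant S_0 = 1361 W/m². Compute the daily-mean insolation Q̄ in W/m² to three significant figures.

Q̄ ≈ 448 W/m²

cos h₀ = −tan(-22.9°) tan(-12.200°) = -0.0913, h₀ = 1.6623 rad.
Bracket: h₀ sin ϕ sin δ + cos ϕ cos δ sin h₀ = 1.6623×-0.38912×-0.21132 + 0.92119×0.97742×0.99582 = 0.136689 + 0.896626 = 1.033315.
Q̄ = (S_0/π) × [bracket] = (1361/π) × 1.033315 = 447.7 W/m².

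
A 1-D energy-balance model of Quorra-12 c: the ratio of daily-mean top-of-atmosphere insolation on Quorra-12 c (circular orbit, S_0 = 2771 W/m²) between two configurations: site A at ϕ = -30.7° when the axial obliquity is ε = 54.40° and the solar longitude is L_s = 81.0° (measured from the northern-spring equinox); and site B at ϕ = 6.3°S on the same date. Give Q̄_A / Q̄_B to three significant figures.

Q̄_A / Q̄_B ≈ 0.0946

— Configuration A (ϕ=-30.7°):
Solar declination: sin δ = sin ε · sin L_s = sin 54.40° × sin 81.0° = 0.80309, so δ = +53.426°.
cos h₀ = −tan(-30.7°) tan(+53.426°) = 0.8003, h₀ = 0.6431 rad.
Bracket: h₀ sin ϕ sin δ + cos ϕ cos δ sin h₀ = 0.6431×-0.51054×0.80309 + 0.85985×0.59586×0.59966 = -0.263677 + 0.307236 = 0.043559.
Q̄ = (S_0/π) × [bracket] = (2771/π) × 0.043559 = 38.421 W/m².
— Configuration B (ϕ=-6.3°):
cos h₀ = −tan(-6.3°) tan(+53.426°) = 0.1488, h₀ = 1.4214 rad.
Bracket: h₀ sin ϕ sin δ + cos ϕ cos δ sin h₀ = 1.4214×-0.10973×0.80309 + 0.99396×0.59586×0.98887 = -0.125258 + 0.585669 = 0.460411.
Q̄ = (S_0/π) × [bracket] = (2771/π) × 0.460411 = 406.10 W/m².
Ratio Q̄_A / Q̄_B = 38.421 / 406.10 = 0.09461.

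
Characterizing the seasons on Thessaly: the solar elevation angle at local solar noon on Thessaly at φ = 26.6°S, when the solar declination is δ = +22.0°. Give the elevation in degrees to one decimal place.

41.4°

At local noon the hour angle is zero, so the zenith angle equals |φ − δ| = |-26.6° − (+22.000°)| = 48.600°.
Elevation = 90° − 48.600° = 41.4°.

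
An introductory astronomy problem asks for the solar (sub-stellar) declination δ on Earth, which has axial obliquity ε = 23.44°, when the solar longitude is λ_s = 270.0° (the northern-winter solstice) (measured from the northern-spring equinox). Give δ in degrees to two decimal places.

δ = -23.44°

sin δ = sin ε · sin λ_s = sin 23.44° × sin 270.0° = -0.397789.
δ = arcsin(-0.397789) = -23.44°.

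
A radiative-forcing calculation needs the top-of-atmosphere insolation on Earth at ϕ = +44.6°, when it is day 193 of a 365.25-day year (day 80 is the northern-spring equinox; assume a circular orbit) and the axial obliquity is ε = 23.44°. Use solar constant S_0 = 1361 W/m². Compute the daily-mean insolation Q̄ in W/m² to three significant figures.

Q̄ ≈ 486 W/m²

Solar longitude: L_s = 360° × (193 − 80)/365.25 = 111.376°.
sin δ = sin 23.44° × sin 111.376° = 0.37042, so δ = +21.742°.
cos h₀ = −tan(+44.6°) tan(+21.742°) = -0.3933, h₀ = 1.9750 rad.
Bracket: h₀ sin ϕ sin δ + cos ϕ cos δ sin h₀ = 1.9750×0.70215×0.37042 + 0.71203×0.92886×0.91943 = 0.513679 + 0.608089 = 1.121768.
Q̄ = (S_0/π) × [bracket] = (1361/π) × 1.121768 = 486.0 W/m².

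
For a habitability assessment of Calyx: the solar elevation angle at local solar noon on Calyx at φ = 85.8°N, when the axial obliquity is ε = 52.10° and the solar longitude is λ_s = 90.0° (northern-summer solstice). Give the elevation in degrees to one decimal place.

56.3°

Solar declination: sin δ = sin ε · sin λ_s = sin 52.10° × sin 90.0° = 0.78908, so δ = +52.100°.
At local noon the hour angle is zero, so the zenith angle equals |φ − δ| = |+85.8° − (+52.100°)| = 33.700°.
Elevation = 90° − 33.700° = 56.3°.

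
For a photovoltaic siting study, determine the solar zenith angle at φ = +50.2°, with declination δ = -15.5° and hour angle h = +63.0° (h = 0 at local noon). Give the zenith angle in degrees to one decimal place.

cos θ_z = sin φ sin δ + cos φ cos δ cos h = -0.205315 + 0.280035 = 0.074720.
θ_z = arccos(0.074720) = 85.7°.

θ_z = 85.7°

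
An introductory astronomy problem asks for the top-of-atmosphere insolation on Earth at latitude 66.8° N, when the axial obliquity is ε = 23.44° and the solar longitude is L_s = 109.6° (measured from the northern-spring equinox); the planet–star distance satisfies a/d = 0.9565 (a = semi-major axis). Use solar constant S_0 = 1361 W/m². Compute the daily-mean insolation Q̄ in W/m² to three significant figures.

Q̄ ≈ 431 W/m²

Solar declination: sin δ = sin ε · sin L_s = sin 23.44° × sin 109.6° = 0.37474, so δ = +22.008°.
cos h₀ = −tan(+66.8°) tan(+22.008°) = -0.9431, h₀ = 2.8025 rad.
Bracket: h₀ sin ϕ sin δ + cos ϕ cos δ sin h₀ = 2.8025×0.91914×0.37474 + 0.39394×0.92713×0.33264 = 0.965289 + 0.121491 = 1.086780.
Inverse-square distance factor (a/d)² = 0.9565² = 0.914892.
Q̄ = (S_0/π) × 0.914892 × [bracket] = (1361/π) × 0.914892 × 1.086780 = 430.7 W/m².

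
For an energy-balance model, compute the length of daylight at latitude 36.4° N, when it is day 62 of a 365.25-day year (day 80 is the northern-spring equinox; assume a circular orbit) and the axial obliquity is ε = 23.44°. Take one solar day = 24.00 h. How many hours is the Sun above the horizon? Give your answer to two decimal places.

Solar longitude: L_s = 360° × (62 − 80)/365.25 = -17.741°, i.e. -17.741° + 360° = 342.259°.
sin δ = sin 23.44° × sin 342.259° = -0.12121, so δ = -6.962°.
cos h₀ = −tan ϕ · tan δ = −tan(+36.4°) × tan(-6.962°) = 0.0900, so h₀ = 1.4806 rad = 84.83°.
Daylight = 2h₀/(2π) × 24.00 h = (1.4806/π) × 24.00 = 11.31 h.

11.31 h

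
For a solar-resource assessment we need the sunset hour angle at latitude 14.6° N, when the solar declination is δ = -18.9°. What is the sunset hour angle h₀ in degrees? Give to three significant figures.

h₀ = 84.9°

cos h₀ = −tan ϕ · tan δ = −tan(+14.6°) × tan(-18.900°) = 0.0892, so h₀ = 1.4815 rad = 84.88°.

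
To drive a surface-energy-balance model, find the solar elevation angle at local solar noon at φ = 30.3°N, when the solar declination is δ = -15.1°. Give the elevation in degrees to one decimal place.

At local noon the hour angle is zero, so the zenith angle equals |φ − δ| = |+30.3° − (-15.100°)| = 45.400°.
Elevation = 90° − 45.400° = 44.6°.

44.6°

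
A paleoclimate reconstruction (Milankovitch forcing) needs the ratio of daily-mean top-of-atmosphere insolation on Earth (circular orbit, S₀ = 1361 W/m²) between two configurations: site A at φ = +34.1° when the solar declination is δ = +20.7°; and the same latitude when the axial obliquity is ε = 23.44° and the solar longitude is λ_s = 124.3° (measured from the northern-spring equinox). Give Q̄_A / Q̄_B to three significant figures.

Q̄_A / Q̄_B ≈ 1.02

— Configuration A (φ=+34.1°):
cos H₀ = −tan(+34.1°) tan(+20.700°) = -0.2558, H₀ = 1.8295 rad.
Bracket: H₀ sin φ sin δ + cos φ cos δ sin H₀ = 1.8295×0.56064×0.35347 + 0.82806×0.93544×0.96672 = 0.362551 + 0.748822 = 1.111373.
Q̄ = (S₀/π) × [bracket] = (1361/π) × 1.111373 = 481.47 W/m².
— Configuration B (φ=+34.1°):
Solar declination: sin δ = sin ε · sin λ_s = sin 23.44° × sin 124.3° = 0.32861, so δ = +19.185°.
cos H₀ = −tan(+34.1°) tan(+19.185°) = -0.2356, H₀ = 1.8086 rad.
Bracket: H₀ sin φ sin δ + cos φ cos δ sin H₀ = 1.8086×0.56064×0.32861 + 0.82806×0.94446×0.97186 = 0.333202 + 0.760062 = 1.093264.
Q̄ = (S₀/π) × [bracket] = (1361/π) × 1.093264 = 473.62 W/m².
Ratio Q̄_A / Q̄_B = 481.47 / 473.62 = 1.017.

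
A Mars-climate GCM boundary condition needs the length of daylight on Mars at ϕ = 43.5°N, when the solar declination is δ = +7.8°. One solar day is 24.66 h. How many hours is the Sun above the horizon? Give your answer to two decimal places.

13.35 h

cos h₀ = −tan ϕ · tan δ = −tan(+43.5°) × tan(+7.800°) = -0.1300, so h₀ = 1.7012 rad = 97.47°.
Daylight = 2h₀/(2π) × 24.66 h = (1.7012/π) × 24.66 = 13.35 h.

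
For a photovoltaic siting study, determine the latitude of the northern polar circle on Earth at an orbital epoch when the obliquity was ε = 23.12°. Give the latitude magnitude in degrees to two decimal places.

The polar circle is the lowest latitude that experiences at least one full rotation of continuous daylight at the northern-summer solstice; it lies at |ϕ| = 90° − ε = 90° − 23.12° = 66.88°.

66.88°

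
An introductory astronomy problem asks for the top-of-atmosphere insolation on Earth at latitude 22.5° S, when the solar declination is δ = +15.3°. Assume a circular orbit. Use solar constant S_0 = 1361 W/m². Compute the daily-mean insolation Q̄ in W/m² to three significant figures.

cos h₀ = −tan(-22.5°) tan(+15.300°) = 0.1133, h₀ = 1.4572 rad.
Bracket: h₀ sin ϕ sin δ + cos ϕ cos δ sin h₀ = 1.4572×-0.38268×0.26387 + 0.92388×0.96456×0.99356 = -0.147145 + 0.885399 = 0.738254.
Q̄ = (S_0/π) × [bracket] = (1361/π) × 0.738254 = 319.8 W/m².

Q̄ ≈ 320 W/m²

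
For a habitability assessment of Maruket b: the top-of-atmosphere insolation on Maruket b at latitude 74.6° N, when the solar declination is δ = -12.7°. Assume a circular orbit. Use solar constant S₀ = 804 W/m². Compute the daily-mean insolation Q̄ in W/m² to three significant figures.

cos H₀ = −tan(+74.6°) tan(-12.700°) = 0.8182, H₀ = 0.6126 rad.
Bracket: H₀ sin φ sin δ + cos φ cos δ sin H₀ = 0.6126×0.96410×-0.21985 + 0.26556×0.97553×0.57499 = -0.129845 + 0.148958 = 0.019113.
Q̄ = (S₀/π) × [bracket] = (804/π) × 0.019113 = 4.891 W/m².

Q̄ ≈ 4.89 W/m²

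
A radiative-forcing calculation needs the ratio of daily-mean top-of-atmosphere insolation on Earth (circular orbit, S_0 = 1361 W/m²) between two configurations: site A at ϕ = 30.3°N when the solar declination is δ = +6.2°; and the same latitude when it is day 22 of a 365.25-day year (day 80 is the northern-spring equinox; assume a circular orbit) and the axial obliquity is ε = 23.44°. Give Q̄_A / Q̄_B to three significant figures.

— Configuration A (ϕ=+30.3°):
cos h₀ = −tan(+30.3°) tan(+6.200°) = -0.0635, h₀ = 1.6343 rad.
Bracket: h₀ sin ϕ sin δ + cos ϕ cos δ sin h₀ = 1.6343×0.50453×0.10800 + 0.86340×0.99415×0.99798 = 0.089052 + 0.856615 = 0.945667.
Q̄ = (S_0/π) × [bracket] = (1361/π) × 0.945667 = 409.68 W/m².
— Configuration B (ϕ=+30.3°):
Solar longitude: L_s = 360° × (22 − 80)/365.25 = -57.166°, i.e. -57.166° + 360° = 302.834°.
sin δ = sin 23.44° × sin 302.834° = -0.33424, so δ = -19.526°.
cos h₀ = −tan(+30.3°) tan(-19.526°) = 0.2072, h₀ = 1.3621 rad.
Bracket: h₀ sin ϕ sin δ + cos ϕ cos δ sin h₀ = 1.3621×0.50453×-0.33424 + 0.86340×0.94249×0.97829 = -0.229697 + 0.796079 = 0.566382.
Q̄ = (S_0/π) × [bracket] = (1361/π) × 0.566382 = 245.37 W/m².
Ratio Q̄_A / Q̄_B = 409.68 / 245.37 = 1.670.

Q̄_A / Q̄_B ≈ 1.67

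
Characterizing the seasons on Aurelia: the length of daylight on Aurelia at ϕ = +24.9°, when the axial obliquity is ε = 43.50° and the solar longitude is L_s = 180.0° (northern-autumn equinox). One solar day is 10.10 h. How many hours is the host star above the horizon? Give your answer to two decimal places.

5.05 h

Solar declination: sin δ = sin ε · sin L_s = sin 43.50° × sin 180.0° = 0.00000, so δ = +0.000°.
cos h₀ = −tan ϕ · tan δ = −tan(+24.9°) × tan(+0.000°) = -0.0000, so h₀ = 1.5708 rad = 90.00°.
Daylight = 2h₀/(2π) × 10.10 h = (1.5708/π) × 10.10 = 5.05 h.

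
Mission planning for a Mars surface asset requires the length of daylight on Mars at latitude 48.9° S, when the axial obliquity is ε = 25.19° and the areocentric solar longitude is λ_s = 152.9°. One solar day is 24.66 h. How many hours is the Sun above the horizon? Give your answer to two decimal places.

sin δ = sin 25.19° × sin 152.9° = 0.19389, so δ = +11.180°.
cos H₀ = −tan φ · tan δ = −tan(-48.9°) × tan(+11.180°) = 0.2266, so H₀ = 1.3423 rad = 76.91°.
Daylight = 2H₀/(2π) × 24.66 h = (1.3423/π) × 24.66 = 10.54 h.

10.54 h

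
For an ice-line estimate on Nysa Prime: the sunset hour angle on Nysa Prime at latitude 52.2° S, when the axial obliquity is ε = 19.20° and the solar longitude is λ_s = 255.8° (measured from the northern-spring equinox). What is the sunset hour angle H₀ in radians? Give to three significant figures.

Solar declination: sin δ = sin ε · sin λ_s = sin 19.20° × sin 255.8° = -0.31882, so δ = -18.591°.
cos H₀ = −tan φ · tan δ = −tan(-52.2°) × tan(-18.591°) = -0.4336, so H₀ = 2.0193 rad = 115.70°.

H₀ = 2.02 rad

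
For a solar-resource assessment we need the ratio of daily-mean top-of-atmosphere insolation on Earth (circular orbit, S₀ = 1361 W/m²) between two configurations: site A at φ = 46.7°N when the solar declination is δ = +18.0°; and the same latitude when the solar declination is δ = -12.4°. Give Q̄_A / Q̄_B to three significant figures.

Q̄_A / Q̄_B ≈ 2.36

— Configuration A (φ=+46.7°):
cos H₀ = −tan(+46.7°) tan(+18.000°) = -0.3448, H₀ = 1.9228 rad.
Bracket: H₀ sin φ sin δ + cos φ cos δ sin H₀ = 1.9228×0.72777×0.30902 + 0.68582×0.95106×0.93868 = 0.432429 + 0.612260 = 1.044689.
Q̄ = (S₀/π) × [bracket] = (1361/π) × 1.044689 = 452.58 W/m².
— Configuration B (φ=+46.7°):
cos H₀ = −tan(+46.7°) tan(-12.400°) = 0.2333, H₀ = 1.3353 rad.
Bracket: H₀ sin φ sin δ + cos φ cos δ sin H₀ = 1.3353×0.72777×-0.21474 + 0.68582×0.97667×0.97240 = -0.208682 + 0.651333 = 0.442651.
Q̄ = (S₀/π) × [bracket] = (1361/π) × 0.442651 = 191.77 W/m².
Ratio Q̄_A / Q̄_B = 452.58 / 191.77 = 2.360.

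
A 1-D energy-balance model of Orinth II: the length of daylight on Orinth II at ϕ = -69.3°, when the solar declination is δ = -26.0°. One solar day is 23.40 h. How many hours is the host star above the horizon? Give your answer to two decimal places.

Sunrise equation: cos h₀ = −tan ϕ · tan δ = -1.2907 ≤ −1, so the host star never sets (polar day) and h₀ = π.
Daylight = 2h₀/(2π) × 23.40 h = (3.1416/π) × 23.40 = 23.40 h.

23.40 h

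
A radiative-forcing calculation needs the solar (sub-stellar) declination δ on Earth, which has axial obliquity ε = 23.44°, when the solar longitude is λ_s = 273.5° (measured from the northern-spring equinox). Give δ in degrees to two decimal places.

δ = -23.39°

sin δ = sin ε · sin λ_s = sin 23.44° × sin 273.5° = -0.397047.
δ = arcsin(-0.397047) = -23.39°.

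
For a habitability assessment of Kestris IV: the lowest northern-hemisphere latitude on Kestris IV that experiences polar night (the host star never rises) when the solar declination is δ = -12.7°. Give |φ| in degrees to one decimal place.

Polar night requires cos H₀ = −tan φ tan δ ≥ 1, i.e. tan φ tan δ ≤ −1.
The boundary is |tan φ| · |tan δ| = 1, so |φ| = 90° − |δ| = 90° − 12.7° = 77.3° in the northern hemisphere.

|φ| = 77.3°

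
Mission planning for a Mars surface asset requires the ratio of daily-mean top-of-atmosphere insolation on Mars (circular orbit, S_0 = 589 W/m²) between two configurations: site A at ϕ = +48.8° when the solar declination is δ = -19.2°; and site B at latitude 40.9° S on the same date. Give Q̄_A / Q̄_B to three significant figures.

Q̄_A / Q̄_B ≈ 0.261

— Configuration A (ϕ=+48.8°):
cos h₀ = −tan(+48.8°) tan(-19.200°) = 0.3978, h₀ = 1.1617 rad.
Bracket: h₀ sin ϕ sin δ + cos ϕ cos δ sin h₀ = 1.1617×0.75241×-0.32887 + 0.65869×0.94438×0.91748 = -0.287457 + 0.570722 = 0.283265.
Q̄ = (S_0/π) × [bracket] = (589/π) × 0.283265 = 53.108 W/m².
— Configuration B (ϕ=-40.9°):
cos h₀ = −tan(-40.9°) tan(-19.200°) = -0.3017, h₀ = 1.8772 rad.
Bracket: h₀ sin ϕ sin δ + cos ϕ cos δ sin h₀ = 1.8772×-0.65474×-0.32887 + 0.75585×0.94438×0.95342 = 0.404207 + 0.680560 = 1.084767.
Q̄ = (S_0/π) × [bracket] = (589/π) × 1.084767 = 203.38 W/m².
Ratio Q̄_A / Q̄_B = 53.108 / 203.38 = 0.2611.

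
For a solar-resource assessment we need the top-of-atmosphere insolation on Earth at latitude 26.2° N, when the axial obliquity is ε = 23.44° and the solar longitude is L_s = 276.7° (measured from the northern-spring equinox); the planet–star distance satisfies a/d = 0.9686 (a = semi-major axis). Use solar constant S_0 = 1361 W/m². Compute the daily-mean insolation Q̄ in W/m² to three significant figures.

Q̄ ≈ 231 W/m²

Solar declination: sin δ = sin ε · sin L_s = sin 23.44° × sin 276.7° = -0.39507, so δ = -23.270°.
cos h₀ = −tan(+26.2°) tan(-23.270°) = 0.2116, h₀ = 1.3576 rad.
Bracket: h₀ sin ϕ sin δ + cos ϕ cos δ sin h₀ = 1.3576×0.44151×-0.39507 + 0.89726×0.91865×0.97735 = -0.236803 + 0.805598 = 0.568795.
Inverse-square distance factor (a/d)² = 0.9686² = 0.938186.
Q̄ = (S_0/π) × 0.938186 × [bracket] = (1361/π) × 0.938186 × 0.568795 = 231.2 W/m².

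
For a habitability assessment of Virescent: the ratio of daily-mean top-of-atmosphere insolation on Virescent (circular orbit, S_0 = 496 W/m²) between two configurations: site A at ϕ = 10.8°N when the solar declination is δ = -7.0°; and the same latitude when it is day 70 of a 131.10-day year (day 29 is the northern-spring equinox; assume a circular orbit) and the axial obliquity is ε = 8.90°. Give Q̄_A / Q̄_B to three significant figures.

Q̄_A / Q̄_B ≈ 0.926

— Configuration A (ϕ=+10.8°):
cos h₀ = −tan(+10.8°) tan(-7.000°) = 0.0234, h₀ = 1.5474 rad.
Bracket: h₀ sin ϕ sin δ + cos ϕ cos δ sin h₀ = 1.5474×0.18738×-0.12187 + 0.98229×0.99255×0.99973 = -0.035336 + 0.974709 = 0.939373.
Q̄ = (S_0/π) × [bracket] = (496/π) × 0.939373 = 148.31 W/m².
— Configuration B (ϕ=+10.8°):
Solar longitude: L_s = 360° × (70 − 29)/131.10 = 112.586°.
sin δ = sin 8.90° × sin 112.586° = 0.14284, so δ = +8.213°.
cos h₀ = −tan(+10.8°) tan(+8.213°) = -0.0275, h₀ = 1.5983 rad.
Bracket: h₀ sin ϕ sin δ + cos ϕ cos δ sin h₀ = 1.5983×0.18738×0.14284 + 0.98229×0.98975×0.99962 = 0.042779 + 0.971852 = 1.014631.
Q̄ = (S_0/π) × [bracket] = (496/π) × 1.014631 = 160.19 W/m².
Ratio Q̄_A / Q̄_B = 148.31 / 160.19 = 0.9258.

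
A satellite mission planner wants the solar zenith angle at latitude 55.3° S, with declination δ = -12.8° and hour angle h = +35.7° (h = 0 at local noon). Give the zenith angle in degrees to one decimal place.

cos θ_z = sin ϕ sin δ + cos ϕ cos δ cos h = 0.182145 + 0.450814 = 0.632959.
θ_z = arccos(0.632959) = 50.7°.

θ_z = 50.7°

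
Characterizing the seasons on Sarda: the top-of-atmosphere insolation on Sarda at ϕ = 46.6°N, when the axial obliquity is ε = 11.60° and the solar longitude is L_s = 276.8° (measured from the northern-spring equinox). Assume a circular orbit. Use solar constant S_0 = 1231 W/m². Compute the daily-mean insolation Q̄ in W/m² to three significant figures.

Solar declination: sin δ = sin ε · sin L_s = sin 11.60° × sin 276.8° = -0.19966, so δ = -11.517°.
cos h₀ = −tan(+46.6°) tan(-11.517°) = 0.2155, h₀ = 1.3536 rad.
Bracket: h₀ sin ϕ sin δ + cos ϕ cos δ sin h₀ = 1.3536×0.72657×-0.19966 + 0.68709×0.97986×0.97651 = -0.196363 + 0.657437 = 0.461074.
Q̄ = (S_0/π) × [bracket] = (1231/π) × 0.461074 = 180.7 W/m².

Q̄ ≈ 181 W/m²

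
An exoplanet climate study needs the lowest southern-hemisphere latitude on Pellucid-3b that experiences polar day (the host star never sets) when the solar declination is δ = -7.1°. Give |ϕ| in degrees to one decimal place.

|ϕ| = 82.9°

Polar day requires cos h₀ = −tan ϕ tan δ ≤ −1, i.e. tan ϕ tan δ ≥ 1.
The boundary is |tan ϕ| · |tan δ| = 1, so |ϕ| = 90° − |δ| = 90° − 7.1° = 82.9° in the southern hemisphere.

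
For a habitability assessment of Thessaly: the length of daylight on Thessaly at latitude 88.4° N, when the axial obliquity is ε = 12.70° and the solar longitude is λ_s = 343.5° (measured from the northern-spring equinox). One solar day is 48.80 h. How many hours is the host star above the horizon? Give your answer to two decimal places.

Solar declination: sin δ = sin ε · sin λ_s = sin 12.70° × sin 343.5° = -0.06244, so δ = -3.580°.
cos H₀ = −tan φ · tan δ = 2.2397 ≥ 1, so the host star never rises (polar night) and H₀ = 0.
Daylight = 2H₀/(2π) × 48.80 h = (0.0000/π) × 48.80 = 0.00 h.

0.00 h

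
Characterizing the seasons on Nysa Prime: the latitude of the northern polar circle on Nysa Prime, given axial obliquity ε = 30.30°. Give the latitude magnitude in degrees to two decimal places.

59.70°

The polar circle is the lowest latitude that experiences at least one full rotation of continuous daylight at the northern-summer solstice; it lies at |φ| = 90° − ε = 90° − 30.30° = 59.70°.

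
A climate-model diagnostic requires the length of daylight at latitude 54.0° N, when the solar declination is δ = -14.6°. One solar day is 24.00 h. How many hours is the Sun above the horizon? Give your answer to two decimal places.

cos H₀ = −tan φ · tan δ = −tan(+54.0°) × tan(-14.600°) = 0.3585, so H₀ = 1.2041 rad = 68.99°.
Daylight = 2H₀/(2π) × 24.00 h = (1.2041/π) × 24.00 = 9.20 h.

9.20 h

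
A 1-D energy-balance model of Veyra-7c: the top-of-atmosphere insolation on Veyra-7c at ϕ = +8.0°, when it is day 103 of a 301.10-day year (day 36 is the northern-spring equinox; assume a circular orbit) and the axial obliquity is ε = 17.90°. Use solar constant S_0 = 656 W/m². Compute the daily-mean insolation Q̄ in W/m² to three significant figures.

Solar longitude: L_s = 360° × (103 − 36)/301.10 = 80.106°.
sin δ = sin 17.90° × sin 80.106° = 0.30279, so δ = +17.625°.
cos h₀ = −tan(+8.0°) tan(+17.625°) = -0.0446, h₀ = 1.6155 rad.
Bracket: h₀ sin ϕ sin δ + cos ϕ cos δ sin h₀ = 1.6155×0.13917×0.30279 + 0.99027×0.95306×0.99900 = 0.068076 + 0.942843 = 1.010919.
Q̄ = (S_0/π) × [bracket] = (656/π) × 1.010919 = 211.1 W/m².

Q̄ ≈ 211 W/m²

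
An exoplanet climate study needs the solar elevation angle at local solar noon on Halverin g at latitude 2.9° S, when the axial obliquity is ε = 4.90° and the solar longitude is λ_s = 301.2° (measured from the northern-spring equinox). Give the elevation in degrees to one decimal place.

Solar declination: sin δ = sin ε · sin λ_s = sin 4.90° × sin 301.2° = -0.07306, so δ = -4.190°.
At local noon the hour angle is zero, so the zenith angle equals |φ − δ| = |-2.9° − (-4.190°)| = 1.290°.
Elevation = 90° − 1.290° = 88.7°.

88.7°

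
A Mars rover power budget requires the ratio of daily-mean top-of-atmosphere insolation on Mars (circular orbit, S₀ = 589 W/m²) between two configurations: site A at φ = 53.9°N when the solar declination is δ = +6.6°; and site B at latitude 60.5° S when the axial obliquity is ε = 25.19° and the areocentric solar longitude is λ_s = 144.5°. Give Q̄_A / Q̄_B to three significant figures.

Q̄_A / Q̄_B ≈ 3.92

— Configuration A (φ=+53.9°):
cos H₀ = −tan(+53.9°) tan(+6.600°) = -0.1587, H₀ = 1.7301 rad.
Bracket: H₀ sin φ sin δ + cos φ cos δ sin H₀ = 1.7301×0.80799×0.11494 + 0.58920×0.99337×0.98733 = 0.160675 + 0.577878 = 0.738553.
Q̄ = (S₀/π) × [bracket] = (589/π) × 0.738553 = 138.47 W/m².
— Configuration B (φ=-60.5°):
sin δ = sin 25.19° × sin 144.5° = 0.24716, so δ = +14.309°.
cos H₀ = −tan(-60.5°) tan(+14.309°) = 0.4508, H₀ = 1.1031 rad.
Bracket: H₀ sin φ sin δ + cos φ cos δ sin H₀ = 1.1031×-0.87036×0.24716 + 0.49242×0.96897×0.89260 = -0.237297 + 0.425895 = 0.188598.
Q̄ = (S₀/π) × [bracket] = (589/π) × 0.188598 = 35.359 W/m².
Ratio Q̄_A / Q̄_B = 138.47 / 35.359 = 3.916.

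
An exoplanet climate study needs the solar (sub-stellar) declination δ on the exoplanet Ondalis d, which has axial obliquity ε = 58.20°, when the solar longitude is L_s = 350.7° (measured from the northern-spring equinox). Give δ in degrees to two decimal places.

δ = -7.89°

sin δ = sin ε · sin L_s = sin 58.20° × sin 350.7° = -0.137346.
δ = arcsin(-0.137346) = -7.89°.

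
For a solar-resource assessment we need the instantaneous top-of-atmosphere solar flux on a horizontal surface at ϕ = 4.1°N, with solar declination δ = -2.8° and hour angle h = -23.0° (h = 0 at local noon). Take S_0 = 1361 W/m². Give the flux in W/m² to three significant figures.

1.24e+03 W/m²

cos θ_z = sin ϕ sin δ + cos ϕ cos δ cos h = -0.003493 + 0.917053 = 0.913560.
Flux = S_0 · cos θ_z = 1361 × 0.913560 = 1243 W/m².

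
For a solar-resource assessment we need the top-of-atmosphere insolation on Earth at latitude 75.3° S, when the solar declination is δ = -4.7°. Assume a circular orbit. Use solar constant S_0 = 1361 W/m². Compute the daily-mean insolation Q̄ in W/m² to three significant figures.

Q̄ ≈ 169 W/m²

cos h₀ = −tan(-75.3°) tan(-4.700°) = -0.3134, h₀ = 1.8896 rad.
Bracket: h₀ sin ϕ sin δ + cos ϕ cos δ sin h₀ = 1.8896×-0.96727×-0.08194 + 0.25376×0.99664×0.94963 = 0.149766 + 0.240168 = 0.389934.
Q̄ = (S_0/π) × [bracket] = (1361/π) × 0.389934 = 168.9 W/m².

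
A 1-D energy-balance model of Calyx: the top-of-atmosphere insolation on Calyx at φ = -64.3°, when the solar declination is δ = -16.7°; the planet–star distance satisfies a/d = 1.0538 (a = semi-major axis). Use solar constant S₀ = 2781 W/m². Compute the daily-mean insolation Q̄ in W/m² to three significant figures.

cos H₀ = −tan(-64.3°) tan(-16.700°) = -0.6234, H₀ = 2.2439 rad.
Bracket: H₀ sin φ sin δ + cos φ cos δ sin H₀ = 2.2439×-0.90108×-0.28736 + 0.43366×0.95782×0.78192 = 0.581023 + 0.324785 = 0.905808.
Inverse-square distance factor (a/d)² = 1.0538² = 1.110494.
Q̄ = (S₀/π) × 1.110494 × [bracket] = (2781/π) × 1.110494 × 0.905808 = 890.4 W/m².

Q̄ ≈ 890 W/m²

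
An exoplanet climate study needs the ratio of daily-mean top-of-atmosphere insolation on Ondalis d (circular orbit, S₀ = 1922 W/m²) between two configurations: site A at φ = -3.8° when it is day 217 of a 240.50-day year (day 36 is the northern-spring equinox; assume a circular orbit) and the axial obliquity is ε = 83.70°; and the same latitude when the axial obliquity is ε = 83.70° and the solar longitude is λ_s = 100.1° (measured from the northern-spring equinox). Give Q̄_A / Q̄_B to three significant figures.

Q̄_A / Q̄_B ≈ 2.06

— Configuration A (φ=-3.8°):
Solar longitude: λ_s = 360° × (217 − 36)/240.50 = 270.936°.
sin δ = sin 83.70° × sin 270.936° = -0.99383, so δ = -83.631°.
cos H₀ = −tan(-3.8°) tan(-83.631°) = -0.5951, H₀ = 2.2082 rad.
Bracket: H₀ sin φ sin δ + cos φ cos δ sin H₀ = 2.2082×-0.06627×-0.99383 + 0.99780×0.11093×0.80367 = 0.145435 + 0.088955 = 0.234390.
Q̄ = (S₀/π) × [bracket] = (1922/π) × 0.234390 = 143.40 W/m².
— Configuration B (φ=-3.8°):
Solar declination: sin δ = sin ε · sin λ_s = sin 83.70° × sin 100.1° = 0.97856, so δ = +78.114°.
cos H₀ = −tan(-3.8°) tan(+78.114°) = 0.3156, H₀ = 1.2498 rad.
Bracket: H₀ sin φ sin δ + cos φ cos δ sin H₀ = 1.2498×-0.06627×0.97856 + 0.99780×0.20597×0.94891 = -0.081048 + 0.195017 = 0.113969.
Q̄ = (S₀/π) × [bracket] = (1922/π) × 0.113969 = 69.725 W/m².
Ratio Q̄_A / Q̄_B = 143.40 / 69.725 = 2.057.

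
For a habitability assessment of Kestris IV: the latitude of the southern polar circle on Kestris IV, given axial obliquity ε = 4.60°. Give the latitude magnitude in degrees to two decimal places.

The polar circle is the lowest latitude that experiences at least one full rotation of continuous darkness at the northern-summer solstice; it lies at |ϕ| = 90° − ε = 90° − 4.60° = 85.40°.

85.40°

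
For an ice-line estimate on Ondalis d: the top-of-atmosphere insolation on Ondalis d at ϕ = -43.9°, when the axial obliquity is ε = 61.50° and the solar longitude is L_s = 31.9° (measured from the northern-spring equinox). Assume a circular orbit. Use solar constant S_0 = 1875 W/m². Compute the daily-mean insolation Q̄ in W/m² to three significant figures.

Q̄ ≈ 129 W/m²

Solar declination: sin δ = sin ε · sin L_s = sin 61.50° × sin 31.9° = 0.46440, so δ = +27.671°.
cos h₀ = −tan(-43.9°) tan(+27.671°) = 0.5046, h₀ = 1.0419 rad.
Bracket: h₀ sin ϕ sin δ + cos ϕ cos δ sin h₀ = 1.0419×-0.69340×0.46440 + 0.72055×0.88563×0.86334 = -0.335507 + 0.550932 = 0.215425.
Q̄ = (S_0/π) × [bracket] = (1875/π) × 0.215425 = 128.6 W/m².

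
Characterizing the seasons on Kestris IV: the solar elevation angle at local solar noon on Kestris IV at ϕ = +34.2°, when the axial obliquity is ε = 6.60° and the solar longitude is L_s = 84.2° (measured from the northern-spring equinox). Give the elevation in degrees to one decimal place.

62.4°

Solar declination: sin δ = sin ε · sin L_s = sin 6.60° × sin 84.2° = 0.11435, so δ = +6.566°.
At local noon the hour angle is zero, so the zenith angle equals |ϕ − δ| = |+34.2° − (+6.566°)| = 27.634°.
Elevation = 90° − 27.634° = 62.4°.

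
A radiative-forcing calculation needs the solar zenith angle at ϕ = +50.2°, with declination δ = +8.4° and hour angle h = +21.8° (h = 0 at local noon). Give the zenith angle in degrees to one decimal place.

cos θ_z = sin ϕ sin δ + cos ϕ cos δ cos h = 0.112233 + 0.587957 = 0.700190.
θ_z = arccos(0.700190) = 45.6°.

θ_z = 45.6°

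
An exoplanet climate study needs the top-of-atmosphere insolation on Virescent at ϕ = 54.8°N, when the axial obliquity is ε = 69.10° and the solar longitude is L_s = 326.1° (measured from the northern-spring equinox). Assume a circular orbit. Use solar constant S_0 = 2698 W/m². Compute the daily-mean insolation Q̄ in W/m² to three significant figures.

Solar declination: sin δ = sin ε · sin L_s = sin 69.10° × sin 326.1° = -0.52105, so δ = -31.403°.
cos h₀ = −tan(+54.8°) tan(-31.403°) = 0.8654, h₀ = 0.5249 rad.
Bracket: h₀ sin ϕ sin δ + cos ϕ cos δ sin h₀ = 0.5249×0.81714×-0.52105 + 0.57643×0.85353×0.50110 = -0.223487 + 0.246541 = 0.023054.
Q̄ = (S_0/π) × [bracket] = (2698/π) × 0.023054 = 19.80 W/m².

Q̄ ≈ 19.8 W/m²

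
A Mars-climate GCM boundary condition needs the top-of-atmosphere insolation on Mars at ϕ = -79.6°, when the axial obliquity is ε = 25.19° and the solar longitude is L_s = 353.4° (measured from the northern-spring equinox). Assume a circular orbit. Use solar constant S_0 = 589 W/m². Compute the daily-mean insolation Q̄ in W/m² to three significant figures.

Solar declination: sin δ = sin ε · sin L_s = sin 25.19° × sin 353.4° = -0.04892, so δ = -2.804°.
cos h₀ = −tan(-79.6°) tan(-2.804°) = -0.2669, h₀ = 1.8409 rad.
Bracket: h₀ sin ϕ sin δ + cos ϕ cos δ sin h₀ = 1.8409×-0.98357×-0.04892 + 0.18052×0.99880×0.96373 = 0.088577 + 0.173764 = 0.262341.
Q̄ = (S_0/π) × [bracket] = (589/π) × 0.262341 = 49.18 W/m².

Q̄ ≈ 49.2 W/m²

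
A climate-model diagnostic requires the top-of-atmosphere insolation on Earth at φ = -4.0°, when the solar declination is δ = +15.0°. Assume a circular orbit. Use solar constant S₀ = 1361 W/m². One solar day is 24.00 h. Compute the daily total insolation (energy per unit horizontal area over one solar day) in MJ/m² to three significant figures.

cos H₀ = −tan(-4.0°) tan(+15.000°) = 0.0187, H₀ = 1.5521 rad.
Bracket: H₀ sin φ sin δ + cos φ cos δ sin H₀ = 1.5521×-0.06976×0.25882 + 0.99756×0.96593×0.99982 = -0.028024 + 0.963400 = 0.935376.
Q̄ = (S₀/π) × [bracket] = (1361/π) × 0.935376 = 405.22 W/m².
Daily total = Q̄ × 24.00 h × 3600 s/h = 405.22 × 24.00 × 3600 / 10⁶ = 35.01 MJ/m².

35.0 MJ/m²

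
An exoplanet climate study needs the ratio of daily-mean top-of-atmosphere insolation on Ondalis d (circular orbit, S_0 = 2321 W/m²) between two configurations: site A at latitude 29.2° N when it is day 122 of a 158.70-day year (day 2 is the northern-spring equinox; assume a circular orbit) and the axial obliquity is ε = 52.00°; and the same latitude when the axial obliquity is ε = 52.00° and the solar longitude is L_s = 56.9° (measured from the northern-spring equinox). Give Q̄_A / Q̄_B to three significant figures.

— Configuration A (ϕ=+29.2°):
Solar longitude: L_s = 360° × (122 − 2)/158.70 = 272.212°.
sin δ = sin 52.00° × sin 272.212° = -0.78742, so δ = -51.945°.
cos h₀ = −tan(+29.2°) tan(-51.945°) = 0.7139, h₀ = 0.7757 rad.
Bracket: h₀ sin ϕ sin δ + cos ϕ cos δ sin h₀ = 0.7757×0.48786×-0.78742 + 0.87292×0.61641×0.70022 = -0.297986 + 0.376772 = 0.078786.
Q̄ = (S_0/π) × [bracket] = (2321/π) × 0.078786 = 58.207 W/m².
— Configuration B (ϕ=+29.2°):
Solar declination: sin δ = sin ε · sin L_s = sin 52.00° × sin 56.9° = 0.66013, so δ = +41.310°.
cos h₀ = −tan(+29.2°) tan(+41.310°) = -0.4912, h₀ = 2.0842 rad.
Bracket: h₀ sin ϕ sin δ + cos ϕ cos δ sin h₀ = 2.0842×0.48786×0.66013 + 0.87292×0.75115×0.87107 = 0.671219 + 0.571155 = 1.242374.
Q̄ = (S_0/π) × [bracket] = (2321/π) × 1.242374 = 917.86 W/m².
Ratio Q̄_A / Q̄_B = 58.207 / 917.86 = 0.06342.

Q̄_A / Q̄_B ≈ 0.0634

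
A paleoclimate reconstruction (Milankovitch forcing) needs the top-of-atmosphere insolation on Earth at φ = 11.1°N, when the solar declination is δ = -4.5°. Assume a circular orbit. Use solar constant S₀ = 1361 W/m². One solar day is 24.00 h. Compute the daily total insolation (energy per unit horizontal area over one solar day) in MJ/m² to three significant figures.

cos H₀ = −tan(+11.1°) tan(-4.500°) = 0.0154, H₀ = 1.5554 rad.
Bracket: H₀ sin φ sin δ + cos φ cos δ sin H₀ = 1.5554×0.19252×-0.07846 + 0.98129×0.99692×0.99988 = -0.023495 + 0.978150 = 0.954655.
Q̄ = (S₀/π) × [bracket] = (1361/π) × 0.954655 = 413.58 W/m².
Daily total = Q̄ × 24.00 h × 3600 s/h = 413.58 × 24.00 × 3600 / 10⁶ = 35.73 MJ/m².

35.7 MJ/m²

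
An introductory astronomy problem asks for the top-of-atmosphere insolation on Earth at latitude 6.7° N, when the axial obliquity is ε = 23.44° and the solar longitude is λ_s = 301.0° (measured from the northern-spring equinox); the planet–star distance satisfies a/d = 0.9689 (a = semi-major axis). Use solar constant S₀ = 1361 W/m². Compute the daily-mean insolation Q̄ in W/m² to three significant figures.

Solar declination: sin δ = sin ε · sin λ_s = sin 23.44° × sin 301.0° = -0.34097, so δ = -19.936°.
cos H₀ = −tan(+6.7°) tan(-19.936°) = 0.0426, H₀ = 1.5282 rad.
Bracket: H₀ sin φ sin δ + cos φ cos δ sin H₀ = 1.5282×0.11667×-0.34097 + 0.99317×0.94007×0.99909 = -0.060793 + 0.932800 = 0.872007.
Inverse-square distance factor (a/d)² = 0.9689² = 0.938767.
Q̄ = (S₀/π) × 0.938767 × [bracket] = (1361/π) × 0.938767 × 0.872007 = 354.6 W/m².

Q̄ ≈ 355 W/m²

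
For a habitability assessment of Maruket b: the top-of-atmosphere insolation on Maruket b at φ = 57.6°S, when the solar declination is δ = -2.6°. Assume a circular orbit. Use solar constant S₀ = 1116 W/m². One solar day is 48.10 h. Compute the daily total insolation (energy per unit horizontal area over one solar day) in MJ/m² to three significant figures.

cos H₀ = −tan(-57.6°) tan(-2.600°) = -0.0716, H₀ = 1.6424 rad.
Bracket: H₀ sin φ sin δ + cos φ cos δ sin H₀ = 1.6424×-0.84433×-0.04536 + 0.53583×0.99897×0.99744 = 0.062902 + 0.533908 = 0.596810.
Q̄ = (S₀/π) × [bracket] = (1116/π) × 0.596810 = 212.01 W/m².
Daily total = Q̄ × 48.10 h × 3600 s/h = 212.01 × 48.10 × 3600 / 10⁶ = 36.71 MJ/m².

36.7 MJ/m²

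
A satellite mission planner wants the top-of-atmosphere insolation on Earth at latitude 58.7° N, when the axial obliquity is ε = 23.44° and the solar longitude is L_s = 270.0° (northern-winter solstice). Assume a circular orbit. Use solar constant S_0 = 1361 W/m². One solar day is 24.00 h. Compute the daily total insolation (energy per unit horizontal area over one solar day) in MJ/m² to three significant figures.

Solar declination: sin δ = sin ε · sin L_s = sin 23.44° × sin 270.0° = -0.39779, so δ = -23.440°.
cos h₀ = −tan(+58.7°) tan(-23.440°) = 0.7131, h₀ = 0.7769 rad.
Bracket: h₀ sin ϕ sin δ + cos ϕ cos δ sin h₀ = 0.7769×0.85446×-0.39779 + 0.51952×0.91748×0.70107 = -0.264065 + 0.334164 = 0.070099.
Q̄ = (S_0/π) × [bracket] = (1361/π) × 0.070099 = 30.368 W/m².
Daily total = Q̄ × 24.00 h × 3600 s/h = 30.368 × 24.00 × 3600 / 10⁶ = 2.624 MJ/m².

2.62 MJ/m²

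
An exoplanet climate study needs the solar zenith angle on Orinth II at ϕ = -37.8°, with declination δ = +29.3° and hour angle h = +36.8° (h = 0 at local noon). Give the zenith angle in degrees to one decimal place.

θ_z = 75.4°

cos θ_z = sin ϕ sin δ + cos ϕ cos δ cos h = -0.299946 + 0.551760 = 0.251814.
θ_z = arccos(0.251814) = 75.4°.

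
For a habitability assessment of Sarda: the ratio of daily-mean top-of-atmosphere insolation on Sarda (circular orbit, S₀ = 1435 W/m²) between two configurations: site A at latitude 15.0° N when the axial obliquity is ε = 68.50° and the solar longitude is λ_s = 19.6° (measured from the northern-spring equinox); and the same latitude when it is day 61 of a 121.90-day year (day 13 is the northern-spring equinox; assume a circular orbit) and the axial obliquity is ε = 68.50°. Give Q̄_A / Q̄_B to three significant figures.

Q̄_A / Q̄_B ≈ 1.01

— Configuration A (φ=+15.0°):
Solar declination: sin δ = sin ε · sin λ_s = sin 68.50° × sin 19.6° = 0.31211, so δ = +18.186°.
cos H₀ = −tan(+15.0°) tan(+18.186°) = -0.0880, H₀ = 1.6589 rad.
Bracket: H₀ sin φ sin δ + cos φ cos δ sin H₀ = 1.6589×0.25882×0.31211 + 0.96593×0.95005×0.99612 = 0.134006 + 0.914121 = 1.048127.
Q̄ = (S₀/π) × [bracket] = (1435/π) × 1.048127 = 478.76 W/m².
— Configuration B (φ=+15.0°):
Solar longitude: λ_s = 360° × (61 − 13)/121.90 = 141.756°.
sin δ = sin 68.50° × sin 141.756° = 0.57595, so δ = +35.166°.
cos H₀ = −tan(+15.0°) tan(+35.166°) = -0.1888, H₀ = 1.7607 rad.
Bracket: H₀ sin φ sin δ + cos φ cos δ sin H₀ = 1.7607×0.25882×0.57595 + 0.96593×0.81749×0.98202 = 0.262463 + 0.775440 = 1.037903.
Q̄ = (S₀/π) × [bracket] = (1435/π) × 1.037903 = 474.09 W/m².
Ratio Q̄_A / Q̄_B = 478.76 / 474.09 = 1.010.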